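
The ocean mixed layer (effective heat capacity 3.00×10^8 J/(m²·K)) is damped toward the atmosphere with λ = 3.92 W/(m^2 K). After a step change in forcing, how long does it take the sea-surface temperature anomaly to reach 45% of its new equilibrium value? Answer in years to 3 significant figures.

1.45 years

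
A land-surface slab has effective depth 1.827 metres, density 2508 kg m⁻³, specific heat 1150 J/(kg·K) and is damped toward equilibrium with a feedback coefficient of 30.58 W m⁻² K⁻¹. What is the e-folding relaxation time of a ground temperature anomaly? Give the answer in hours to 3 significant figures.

Areal heat capacity C = ρ c_p D = 2508 × 1150 × 1.827 = 5.27×10^6 J/(m^2 K).
Relaxation time τ = C / λ = 5.27×10^6 / 30.58 = 1.72×10^5 s.
In hours: 1.72×10^5 s / (3600 s/hour) = 47.9 hours.

47.9 hours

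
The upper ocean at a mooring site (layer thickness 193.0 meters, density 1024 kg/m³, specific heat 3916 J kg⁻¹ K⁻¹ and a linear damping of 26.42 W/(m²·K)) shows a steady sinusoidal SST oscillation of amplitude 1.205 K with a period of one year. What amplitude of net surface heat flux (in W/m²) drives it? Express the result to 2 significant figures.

Areal heat capacity C = ρ c_p D = 1024 × 3916 × 193.0 = 7.74×10^8 J/(m^2 K).
ω = 2π / 3.15×10^7 s = 1.99×10^-7 s⁻¹.
√((Cω)² + λ²) = √((154)² + 26.42²) = 156 W/(m²·K).
F₀ = A × √((Cω)²+λ²) = 1.205 × 156 = 189 W/m².

190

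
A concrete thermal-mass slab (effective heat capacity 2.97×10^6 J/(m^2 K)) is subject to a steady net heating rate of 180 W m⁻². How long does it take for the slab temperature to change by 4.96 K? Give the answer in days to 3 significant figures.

Areal heat capacity C = 2.97×10^6 J/(m^2 K) (given).
Time required: Δt = C ΔT / F = 2.97×10^6 × 4.96 / 180 = 81800 s.
In days: 81800 s / (86400 s/day) = 0.947 days.

0.947 days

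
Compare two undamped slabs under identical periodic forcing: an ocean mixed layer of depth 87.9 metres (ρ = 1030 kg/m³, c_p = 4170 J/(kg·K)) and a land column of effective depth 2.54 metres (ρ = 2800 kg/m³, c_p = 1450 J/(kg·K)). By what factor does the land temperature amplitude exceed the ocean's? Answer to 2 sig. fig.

37

C_ocean = 1030 × 4170 × 87.9 = 3.78×10^8 J/(m²·K).
C_land = 2800 × 1450 × 2.54 = 1.03×10^7 J/(m²·K).
Undamped amplitude ∝ 1/C, so A_land/A_ocean = C_ocean/C_land = 36.6.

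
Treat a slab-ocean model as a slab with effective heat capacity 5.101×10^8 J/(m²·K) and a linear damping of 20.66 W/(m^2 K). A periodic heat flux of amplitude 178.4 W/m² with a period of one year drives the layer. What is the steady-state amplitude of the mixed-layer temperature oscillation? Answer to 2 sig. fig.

Areal heat capacity C = 5.101×10^8 J/(m²·K) (given).
Angular frequency ω = 2π / T = 2π / 3.15×10^7 s = 1.99×10^-7 s⁻¹.
√((Cω)² + λ²) = √((102)² + 20.66²) = 104 W/(m²·K).
Amplitude A = F₀ / √((Cω)²+λ²) = 178.4 / 104 = 1.72 K.

1.7 K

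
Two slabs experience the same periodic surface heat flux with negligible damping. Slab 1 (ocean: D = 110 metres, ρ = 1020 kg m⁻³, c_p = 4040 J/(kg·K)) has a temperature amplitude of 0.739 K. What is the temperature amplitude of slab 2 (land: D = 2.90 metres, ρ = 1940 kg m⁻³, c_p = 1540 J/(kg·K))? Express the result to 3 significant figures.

C_ocean = 4.53×10^8 J/(m²·K); C_land = 8.66×10^6 J/(m²·K).
A ∝ 1/C ⇒ A_land = A_ocean × C_ocean/C_land = 0.739 × 52.3 = 38.7 K.

38.7 K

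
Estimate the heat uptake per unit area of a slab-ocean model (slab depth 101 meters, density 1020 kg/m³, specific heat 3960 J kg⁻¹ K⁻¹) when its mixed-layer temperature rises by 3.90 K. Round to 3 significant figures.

Areal heat capacity C = ρ c_p D = 1020 × 3960 × 101 = 4.08×10^8 J m⁻² K⁻¹.
ΔQ = C ΔT = 4.08×10^8 × 3.90 = 1.59×10^9 J/m².

1.59×10^9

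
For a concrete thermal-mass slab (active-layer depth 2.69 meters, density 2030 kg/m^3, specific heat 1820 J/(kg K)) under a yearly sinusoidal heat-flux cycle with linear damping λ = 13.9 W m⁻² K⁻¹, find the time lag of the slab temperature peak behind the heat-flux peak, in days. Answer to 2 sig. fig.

Areal heat capacity C = ρ c_p D = 2030 × 1820 × 2.69 = 9.94×10^6 J m⁻² K⁻¹.
ω = 2π / 3.15×10^7 s = 1.99×10^-7 s⁻¹.
Phase lag φ = arctan(Cω/λ) = arctan(1.98/13.9) = 0.142 rad.
Time lag = φ / ω = 0.142 / 1.99×10^-7 = 7.10×10^5 s = 8.22 days.

8.2 days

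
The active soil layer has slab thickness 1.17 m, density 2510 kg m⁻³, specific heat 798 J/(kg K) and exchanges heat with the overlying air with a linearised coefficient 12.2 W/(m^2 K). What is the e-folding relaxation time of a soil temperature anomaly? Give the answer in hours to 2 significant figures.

Areal heat capacity C = ρ c_p D = 2510 × 798 × 1.17 = 2.34×10^6 J/(m^2 K).
Relaxation time τ = C / λ = 2.34×10^6 / 12.2 = 1.92×10^5 s.
In hours: 1.92×10^5 s / (3600 s/hour) = 53.4 hours.

53 hours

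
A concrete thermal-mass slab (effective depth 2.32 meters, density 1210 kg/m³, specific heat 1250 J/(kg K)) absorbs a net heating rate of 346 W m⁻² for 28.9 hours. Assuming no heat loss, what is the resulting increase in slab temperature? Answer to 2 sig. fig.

10 K

Areal heat capacity C = ρ c_p D = 1210 × 1250 × 2.32 = 3.51×10^6 J/(m^2 K).
Net heat input Q = F Δt = 346 × (28.9 hours × 3600 s/hour) = 3.60×10^7 J/m².
ΔT = Q / C = 3.60×10^7 / 3.51×10^6 = 10.3 K.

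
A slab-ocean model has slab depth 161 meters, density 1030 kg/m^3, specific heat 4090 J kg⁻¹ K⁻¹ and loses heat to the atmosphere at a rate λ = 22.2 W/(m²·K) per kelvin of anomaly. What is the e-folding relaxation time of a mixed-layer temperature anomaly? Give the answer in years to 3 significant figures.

Areal heat capacity C = ρ c_p D = 1030 × 4090 × 161 = 6.78×10^8 J/(m^2 K).
Relaxation time τ = C / λ = 6.78×10^8 / 22.2 = 3.06×10^7 s.
In years: 3.06×10^7 s / (3.156×10^7 s/year) = 0.968 years.

0.968 years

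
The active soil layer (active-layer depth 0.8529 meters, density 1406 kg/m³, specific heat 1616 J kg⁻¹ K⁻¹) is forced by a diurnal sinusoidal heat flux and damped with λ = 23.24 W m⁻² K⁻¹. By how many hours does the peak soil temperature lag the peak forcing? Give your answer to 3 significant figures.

Areal heat capacity C = ρ c_p D = 1406 × 1616 × 0.8529 = 1.94×10^6 J m⁻² K⁻¹.
ω = 2π / 86400 s = 7.27×10^-5 s⁻¹.
Phase lag φ = arctan(Cω/λ) = arctan(141/23.24) = 1.41 rad.
Time lag = φ / ω = 1.41 / 7.27×10^-5 = 19400 s = 5.38 hours.

5.38 hours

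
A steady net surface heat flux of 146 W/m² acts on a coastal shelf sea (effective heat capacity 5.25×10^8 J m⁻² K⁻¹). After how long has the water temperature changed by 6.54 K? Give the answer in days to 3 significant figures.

272 days

Areal heat capacity C = 5.25×10^8 J m⁻² K⁻¹ (given).
Time required: Δt = C ΔT / F = 5.25×10^8 × 6.54 / 146 = 2.35×10^7 s.
In days: 2.35×10^7 s / (86400 s/day) = 272 days.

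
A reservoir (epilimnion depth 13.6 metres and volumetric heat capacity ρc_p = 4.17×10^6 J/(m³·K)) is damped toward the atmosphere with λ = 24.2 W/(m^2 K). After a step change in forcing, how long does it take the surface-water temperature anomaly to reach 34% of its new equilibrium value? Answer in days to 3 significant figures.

Areal heat capacity C = ρc_p × D = 4.17×10^6 × 13.6 = 5.67×10^7 J m⁻² K⁻¹.
τ = C / λ = 5.67×10^7 / 24.2 = 2.34×10^6 s.
Fraction reached: 1 − e^(−t/τ) = 0.34 ⇒ t = −τ ln(1 − 0.34) = τ × 0.416.
t = 9.74×10^5 s = 11.3 days.

11.3 days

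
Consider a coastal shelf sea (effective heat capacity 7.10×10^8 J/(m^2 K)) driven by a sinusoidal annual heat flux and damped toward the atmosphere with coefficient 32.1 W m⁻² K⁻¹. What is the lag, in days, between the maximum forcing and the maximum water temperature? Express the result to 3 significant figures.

78.3 days

Areal heat capacity C = 7.10×10^8 J/(m^2 K) (given).
ω = 2π / 3.15×10^7 s = 1.99×10^-7 s⁻¹.
Phase lag φ = arctan(Cω/λ) = arctan(141/32.1) = 1.35 rad.
Time lag = φ / ω = 1.35 / 1.99×10^-7 = 6.76×10^6 s = 78.3 days.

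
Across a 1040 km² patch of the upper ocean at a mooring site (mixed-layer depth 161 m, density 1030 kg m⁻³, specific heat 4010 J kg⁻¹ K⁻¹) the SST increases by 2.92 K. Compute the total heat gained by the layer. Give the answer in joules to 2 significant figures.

Areal heat capacity C = ρ c_p D = 1030 × 4010 × 161 = 6.65×10^8 J m⁻² K⁻¹.
Heat per unit area: q = C ΔT = 6.65×10^8 × 2.92 = 1.94×10^9 J/m².
Total heat: Q = q × A = 1.94×10^9 × (1040 × 10⁶ m²) = 2.02×10^18 J.

2.0×10^18 J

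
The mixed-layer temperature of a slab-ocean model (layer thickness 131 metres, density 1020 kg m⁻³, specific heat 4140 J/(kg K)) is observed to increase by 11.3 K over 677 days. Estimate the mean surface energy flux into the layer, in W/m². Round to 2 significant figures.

Areal heat capacity C = ρ c_p D = 1020 × 4140 × 131 = 5.53×10^8 J m⁻² K⁻¹.
Required heat per unit area: Q = C ΔT = 5.53×10^8 × 11.3 = 6.25×10^9 J/m².
Flux F = Q / Δt = 6.25×10^9 / 5.85×10^7 s = 107 W/m².

110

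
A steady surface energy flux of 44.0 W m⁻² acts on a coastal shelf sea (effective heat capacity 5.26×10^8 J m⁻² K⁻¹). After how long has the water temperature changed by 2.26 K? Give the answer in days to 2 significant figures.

Areal heat capacity C = 5.26×10^8 J m⁻² K⁻¹ (given).
Time required: Δt = C ΔT / F = 5.26×10^8 × 2.26 / 44.0 = 2.70×10^7 s.
In days: 2.70×10^7 s / (86400 s/day) = 313 days.

310 days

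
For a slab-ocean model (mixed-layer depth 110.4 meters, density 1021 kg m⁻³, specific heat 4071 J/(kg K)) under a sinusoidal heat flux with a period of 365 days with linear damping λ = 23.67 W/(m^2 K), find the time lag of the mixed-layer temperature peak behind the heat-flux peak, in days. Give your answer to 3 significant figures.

76.5 days

Areal heat capacity C = ρ c_p D = 1021 × 4071 × 110.4 = 4.59×10^8 J m⁻² K⁻¹.
ω = 2π / 3.15×10^7 s = 1.99×10^-7 s⁻¹.
Phase lag φ = arctan(Cω/λ) = arctan(91.4/23.67) = 1.32 rad.
Time lag = φ / ω = 1.32 / 1.99×10^-7 = 6.61×10^6 s = 76.5 days.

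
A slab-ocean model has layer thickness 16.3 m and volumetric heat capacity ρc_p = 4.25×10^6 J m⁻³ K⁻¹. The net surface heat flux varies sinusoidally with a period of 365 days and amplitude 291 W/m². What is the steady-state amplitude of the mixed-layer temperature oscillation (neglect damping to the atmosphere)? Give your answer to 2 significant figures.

21 K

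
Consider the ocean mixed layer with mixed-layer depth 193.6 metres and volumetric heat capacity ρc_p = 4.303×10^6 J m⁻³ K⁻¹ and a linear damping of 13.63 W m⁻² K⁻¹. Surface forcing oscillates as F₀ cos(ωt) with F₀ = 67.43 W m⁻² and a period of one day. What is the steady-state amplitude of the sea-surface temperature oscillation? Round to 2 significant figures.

0.0011 K

Areal heat capacity C = ρc_p × D = 4.303×10^6 × 193.6 = 8.33×10^8 J/(m^2 K).
Angular frequency ω = 2π / T = 2π / 86400 s = 7.27×10^-5 s⁻¹.
√((Cω)² + λ²) = √((60600)² + 13.63²) = 60600 W/(m²·K).
Amplitude A = F₀ / √((Cω)²+λ²) = 67.43 / 60600 = 0.00111 K.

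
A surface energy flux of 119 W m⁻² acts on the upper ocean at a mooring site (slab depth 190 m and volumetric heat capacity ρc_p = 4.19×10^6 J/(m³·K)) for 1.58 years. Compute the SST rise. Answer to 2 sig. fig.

7.5 K

Areal heat capacity C = ρc_p × D = 4.19×10^6 × 190 = 7.96×10^8 J/(m²·K).
Net heat input Q = F Δt = 119 × (1.58 years × 3.156×10^7 s/year) = 5.93×10^9 J/m².
ΔT = Q / C = 5.93×10^9 / 7.96×10^8 = 7.45 K.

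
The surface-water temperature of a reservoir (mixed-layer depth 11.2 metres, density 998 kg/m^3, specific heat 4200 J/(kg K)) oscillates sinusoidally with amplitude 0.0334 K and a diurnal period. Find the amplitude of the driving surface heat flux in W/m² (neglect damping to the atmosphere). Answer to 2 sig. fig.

Areal heat capacity C = ρ c_p D = 998 × 4200 × 11.2 = 4.69×10^7 J/(m²·K).
ω = 2π / 86400 s = 7.27×10^-5 s⁻¹.
Cω = 4.69×10^7 × 7.27×10^-5 = 3410 W/(m²·K).
F₀ = A × Cω = 0.0334 × 3410 = 114 W/m².

110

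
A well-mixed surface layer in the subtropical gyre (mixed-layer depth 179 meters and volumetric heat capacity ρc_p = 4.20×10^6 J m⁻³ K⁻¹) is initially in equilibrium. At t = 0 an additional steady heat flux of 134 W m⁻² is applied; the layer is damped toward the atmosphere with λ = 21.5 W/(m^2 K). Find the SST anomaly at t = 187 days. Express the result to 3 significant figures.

2.31 K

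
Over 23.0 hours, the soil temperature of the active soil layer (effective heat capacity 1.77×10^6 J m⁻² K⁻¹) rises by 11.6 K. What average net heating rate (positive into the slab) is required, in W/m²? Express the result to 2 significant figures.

Areal heat capacity C = 1.77×10^6 J m⁻² K⁻¹ (given).
Required heat per unit area: Q = C ΔT = 1.77×10^6 × 11.6 = 2.05×10^7 J/m².
Flux F = Q / Δt = 2.05×10^7 / 82800 s = 248 W/m².

250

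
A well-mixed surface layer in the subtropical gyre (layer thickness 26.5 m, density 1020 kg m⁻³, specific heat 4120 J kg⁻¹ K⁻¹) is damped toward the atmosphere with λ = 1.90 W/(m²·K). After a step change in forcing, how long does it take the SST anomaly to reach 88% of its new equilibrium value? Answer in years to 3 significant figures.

Areal heat capacity C = ρ c_p D = 1020 × 4120 × 26.5 = 1.11×10^8 J/(m^2 K).
τ = C / λ = 1.11×10^8 / 1.90 = 5.86×10^7 s.
Fraction reached: 1 − e^(−t/τ) = 0.88 ⇒ t = −τ ln(1 − 0.88) = τ × 2.12.
t = 1.24×10^8 s = 3.94 years.

3.94 years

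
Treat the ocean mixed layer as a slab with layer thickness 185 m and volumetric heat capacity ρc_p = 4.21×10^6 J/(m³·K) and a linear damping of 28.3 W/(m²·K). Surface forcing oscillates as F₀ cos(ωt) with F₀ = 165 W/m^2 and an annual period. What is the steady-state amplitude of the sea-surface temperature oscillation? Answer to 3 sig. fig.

1.05 K

Areal heat capacity C = ρc_p × D = 4.21×10^6 × 185 = 7.79×10^8 J m⁻² K⁻¹.
Angular frequency ω = 2π / T = 2π / 3.15×10^7 s = 1.99×10^-7 s⁻¹.
√((Cω)² + λ²) = √((155)² + 28.3²) = 158 W/(m²·K).
Amplitude A = F₀ / √((Cω)²+λ²) = 165 / 158 = 1.05 K.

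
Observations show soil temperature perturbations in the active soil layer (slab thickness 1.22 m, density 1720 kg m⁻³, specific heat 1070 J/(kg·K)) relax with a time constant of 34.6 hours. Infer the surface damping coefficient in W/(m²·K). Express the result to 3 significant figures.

18.0

Areal heat capacity C = ρ c_p D = 1720 × 1070 × 1.22 = 2.25×10^6 J/(m²·K).
τ = 34.6 hours = 1.25×10^5 s.
λ = C / τ = 2.25×10^6 / 1.25×10^5 = 18.0 W/(m²·K).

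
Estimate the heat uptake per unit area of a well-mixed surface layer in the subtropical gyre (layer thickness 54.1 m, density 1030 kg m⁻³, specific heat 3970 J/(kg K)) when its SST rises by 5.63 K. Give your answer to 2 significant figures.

Areal heat capacity C = ρ c_p D = 1030 × 3970 × 54.1 = 2.21×10^8 J/(m²·K).
ΔQ = C ΔT = 2.21×10^8 × 5.63 = 1.25×10^9 J/m².

1.2×10^9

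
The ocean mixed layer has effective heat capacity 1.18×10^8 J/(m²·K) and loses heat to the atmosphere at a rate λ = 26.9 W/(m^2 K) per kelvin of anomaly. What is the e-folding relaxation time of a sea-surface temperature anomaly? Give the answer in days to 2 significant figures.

51 days

Areal heat capacity C = 1.18×10^8 J/(m²·K) (given).
Relaxation time τ = C / λ = 1.18×10^8 / 26.9 = 4.39×10^6 s.
In days: 4.39×10^6 s / (86400 s/day) = 50.8 days.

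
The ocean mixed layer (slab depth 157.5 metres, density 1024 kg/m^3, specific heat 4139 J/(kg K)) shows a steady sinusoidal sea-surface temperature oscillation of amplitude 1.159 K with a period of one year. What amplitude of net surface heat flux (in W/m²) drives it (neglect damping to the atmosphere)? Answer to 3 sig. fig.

154

Areal heat capacity C = ρ c_p D = 1024 × 4139 × 157.5 = 6.68×10^8 J/(m^2 K).
ω = 2π / 3.15×10^7 s = 1.99×10^-7 s⁻¹.
Cω = 6.68×10^8 × 1.99×10^-7 = 133 W/(m²·K).
F₀ = A × Cω = 1.159 × 133 = 154 W/m².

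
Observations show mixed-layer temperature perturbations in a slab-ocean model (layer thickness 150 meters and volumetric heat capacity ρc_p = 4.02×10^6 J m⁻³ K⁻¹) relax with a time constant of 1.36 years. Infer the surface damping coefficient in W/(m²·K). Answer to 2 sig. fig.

Areal heat capacity C = ρc_p × D = 4.02×10^6 × 150 = 6.03×10^8 J/(m^2 K).
τ = 1.36 years = 4.29×10^7 s.
λ = C / τ = 6.03×10^8 / 4.29×10^7 = 14.0 W/(m²·K).

14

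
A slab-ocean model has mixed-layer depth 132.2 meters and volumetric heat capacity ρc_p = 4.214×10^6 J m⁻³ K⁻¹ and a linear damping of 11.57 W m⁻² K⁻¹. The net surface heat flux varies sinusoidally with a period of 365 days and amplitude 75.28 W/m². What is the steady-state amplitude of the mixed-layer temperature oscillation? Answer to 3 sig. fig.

Areal heat capacity C = ρc_p × D = 4.214×10^6 × 132.2 = 5.57×10^8 J m⁻² K⁻¹.
Angular frequency ω = 2π / T = 2π / 3.15×10^7 s = 1.99×10^-7 s⁻¹.
√((Cω)² + λ²) = √((111)² + 11.57²) = 112 W/(m²·K).
Amplitude A = F₀ / √((Cω)²+λ²) = 75.28 / 112 = 0.675 K.

0.675 K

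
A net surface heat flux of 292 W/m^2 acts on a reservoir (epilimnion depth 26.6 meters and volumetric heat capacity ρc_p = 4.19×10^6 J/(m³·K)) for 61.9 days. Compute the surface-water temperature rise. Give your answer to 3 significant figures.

14.0 K

Areal heat capacity C = ρc_p × D = 4.19×10^6 × 26.6 = 1.11×10^8 J m⁻² K⁻¹.
Net heat input Q = F Δt = 292 × (61.9 days × 86400 s/day) = 1.56×10^9 J/m².
ΔT = Q / C = 1.56×10^9 / 1.11×10^8 = 14.0 K.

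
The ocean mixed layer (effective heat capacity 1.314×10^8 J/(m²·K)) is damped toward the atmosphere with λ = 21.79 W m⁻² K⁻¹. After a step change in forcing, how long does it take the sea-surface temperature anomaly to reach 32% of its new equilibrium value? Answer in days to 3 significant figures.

26.9 days

Areal heat capacity C = 1.314×10^8 J/(m²·K) (given).
τ = C / λ = 1.31×10^8 / 21.79 = 6.03×10^6 s.
Fraction reached: 1 − e^(−t/τ) = 0.32 ⇒ t = −τ ln(1 − 0.32) = τ × 0.386.
t = 2.33×10^6 s = 26.9 days.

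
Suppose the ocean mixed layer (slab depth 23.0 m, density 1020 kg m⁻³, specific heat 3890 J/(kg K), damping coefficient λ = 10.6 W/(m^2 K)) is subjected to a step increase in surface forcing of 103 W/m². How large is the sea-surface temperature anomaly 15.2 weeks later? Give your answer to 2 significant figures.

6.4 K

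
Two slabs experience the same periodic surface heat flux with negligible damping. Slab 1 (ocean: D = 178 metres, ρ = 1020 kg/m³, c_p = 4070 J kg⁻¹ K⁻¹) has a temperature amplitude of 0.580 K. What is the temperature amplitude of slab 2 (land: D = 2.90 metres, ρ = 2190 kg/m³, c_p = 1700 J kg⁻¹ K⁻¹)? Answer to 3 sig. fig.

39.7 K

C_ocean = 7.39×10^8 J/(m²·K); C_land = 1.08×10^7 J/(m²·K).
A ∝ 1/C ⇒ A_land = A_ocean × C_ocean/C_land = 0.580 × 68.4 = 39.7 K.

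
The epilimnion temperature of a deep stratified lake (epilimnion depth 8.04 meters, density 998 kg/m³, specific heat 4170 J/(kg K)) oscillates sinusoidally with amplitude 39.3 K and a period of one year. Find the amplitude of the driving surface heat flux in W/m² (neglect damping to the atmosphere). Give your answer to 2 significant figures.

260

Areal heat capacity C = ρ c_p D = 998 × 4170 × 8.04 = 3.35×10^7 J/(m^2 K).
ω = 2π / 3.15×10^7 s = 1.99×10^-7 s⁻¹.
Cω = 3.35×10^7 × 1.99×10^-7 = 6.67 W/(m²·K).
F₀ = A × Cω = 39.3 × 6.67 = 262 W/m².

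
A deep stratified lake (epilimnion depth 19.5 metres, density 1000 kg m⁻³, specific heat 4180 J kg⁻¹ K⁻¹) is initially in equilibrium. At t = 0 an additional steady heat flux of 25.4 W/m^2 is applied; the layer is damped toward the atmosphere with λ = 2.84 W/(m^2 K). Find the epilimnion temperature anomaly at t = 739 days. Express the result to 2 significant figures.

8.0 K

Areal heat capacity C = ρ c_p D = 1000 × 4180 × 19.5 = 8.15×10^7 J/(m²·K).
τ = C / λ = 8.15×10^7 / 2.84 = 2.87×10^7 s.
Equilibrium anomaly ΔT_eq = F / λ = 25.4 / 2.84 = 8.94 K.
t = 739 days = 6.38×10^7 s, so t/τ = 2.22.
ΔT(t) = ΔT_eq (1 − e^(−t/τ)) = 8.94 × (1 − e^−2.22) = 7.98 K.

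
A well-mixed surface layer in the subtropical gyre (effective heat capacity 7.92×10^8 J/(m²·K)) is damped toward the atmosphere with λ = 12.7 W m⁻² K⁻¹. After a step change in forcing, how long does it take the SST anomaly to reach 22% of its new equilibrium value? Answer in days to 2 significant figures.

Areal heat capacity C = 7.92×10^8 J/(m²·K) (given).
τ = C / λ = 7.92×10^8 / 12.7 = 6.24×10^7 s.
Fraction reached: 1 − e^(−t/τ) = 0.22 ⇒ t = −τ ln(1 − 0.22) = τ × 0.248.
t = 1.55×10^7 s = 179 days.

180 days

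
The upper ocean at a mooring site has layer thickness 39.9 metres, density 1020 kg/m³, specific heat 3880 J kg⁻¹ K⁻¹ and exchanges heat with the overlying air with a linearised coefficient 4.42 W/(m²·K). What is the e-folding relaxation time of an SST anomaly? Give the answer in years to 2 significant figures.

Areal heat capacity C = ρ c_p D = 1020 × 3880 × 39.9 = 1.58×10^8 J/(m²·K).
Relaxation time τ = C / λ = 1.58×10^8 / 4.42 = 3.57×10^7 s.
In years: 3.57×10^7 s / (3.156×10^7 s/year) = 1.13 years.

1.1 years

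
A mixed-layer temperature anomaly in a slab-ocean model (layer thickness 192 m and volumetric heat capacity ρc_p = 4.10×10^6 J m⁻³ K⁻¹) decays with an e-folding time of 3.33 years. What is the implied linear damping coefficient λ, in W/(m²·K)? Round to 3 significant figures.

7.49

Areal heat capacity C = ρc_p × D = 4.10×10^6 × 192 = 7.87×10^8 J/(m²·K).
τ = 3.33 years = 1.05×10^8 s.
λ = C / τ = 7.87×10^8 / 1.05×10^8 = 7.49 W/(m²·K).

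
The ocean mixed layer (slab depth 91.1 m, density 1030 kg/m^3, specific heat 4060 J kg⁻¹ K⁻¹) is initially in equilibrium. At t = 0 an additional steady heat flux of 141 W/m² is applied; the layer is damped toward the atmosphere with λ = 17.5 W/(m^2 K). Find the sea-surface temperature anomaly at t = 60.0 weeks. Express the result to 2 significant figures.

6.5 K

Areal heat capacity C = ρ c_p D = 1030 × 4060 × 91.1 = 3.81×10^8 J/(m²·K).
τ = C / λ = 3.81×10^8 / 17.5 = 2.18×10^7 s.
Equilibrium anomaly ΔT_eq = F / λ = 141 / 17.5 = 8.06 K.
t = 60.0 weeks = 3.63×10^7 s, so t/τ = 1.67.
ΔT(t) = ΔT_eq (1 − e^(−t/τ)) = 8.06 × (1 − e^−1.67) = 6.54 K.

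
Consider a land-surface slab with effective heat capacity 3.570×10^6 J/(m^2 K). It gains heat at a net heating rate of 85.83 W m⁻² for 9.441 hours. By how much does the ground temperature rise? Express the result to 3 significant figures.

0.817 K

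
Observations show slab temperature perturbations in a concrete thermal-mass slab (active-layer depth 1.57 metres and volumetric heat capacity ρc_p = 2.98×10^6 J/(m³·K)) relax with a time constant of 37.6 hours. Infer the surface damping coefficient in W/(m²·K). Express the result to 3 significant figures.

Areal heat capacity C = ρc_p × D = 2.98×10^6 × 1.57 = 4.68×10^6 J/(m^2 K).
τ = 37.6 hours = 1.35×10^5 s.
λ = C / τ = 4.68×10^6 / 1.35×10^5 = 34.6 W/(m²·K).

34.6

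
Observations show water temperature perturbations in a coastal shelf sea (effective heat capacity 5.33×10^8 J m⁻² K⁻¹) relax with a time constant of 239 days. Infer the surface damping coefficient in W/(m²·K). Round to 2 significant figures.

26

Areal heat capacity C = 5.33×10^8 J m⁻² K⁻¹ (given).
τ = 239 days = 2.06×10^7 s.
λ = C / τ = 5.33×10^8 / 2.06×10^7 = 25.8 W/(m²·K).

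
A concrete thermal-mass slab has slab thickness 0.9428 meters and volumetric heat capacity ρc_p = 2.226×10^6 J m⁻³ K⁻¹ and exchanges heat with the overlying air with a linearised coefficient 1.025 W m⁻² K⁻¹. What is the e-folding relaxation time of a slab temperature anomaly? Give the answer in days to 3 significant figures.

23.7 days

Areal heat capacity C = ρc_p × D = 2.226×10^6 × 0.9428 = 2.10×10^6 J/(m²·K).
Relaxation time τ = C / λ = 2.10×10^6 / 1.025 = 2.05×10^6 s.
In days: 2.05×10^6 s / (86400 s/day) = 23.7 days.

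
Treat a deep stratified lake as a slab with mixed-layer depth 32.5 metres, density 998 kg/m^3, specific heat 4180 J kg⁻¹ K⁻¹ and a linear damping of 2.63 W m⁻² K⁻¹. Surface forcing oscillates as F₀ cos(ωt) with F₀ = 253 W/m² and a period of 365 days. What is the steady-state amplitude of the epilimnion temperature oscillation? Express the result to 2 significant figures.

Areal heat capacity C = ρ c_p D = 998 × 4180 × 32.5 = 1.36×10^8 J m⁻² K⁻¹.
Angular frequency ω = 2π / T = 2π / 3.15×10^7 s = 1.99×10^-7 s⁻¹.
√((Cω)² + λ²) = √((27.0)² + 2.63²) = 27.1 W/(m²·K).
Amplitude A = F₀ / √((Cω)²+λ²) = 253 / 27.1 = 9.32 K.

9.3 K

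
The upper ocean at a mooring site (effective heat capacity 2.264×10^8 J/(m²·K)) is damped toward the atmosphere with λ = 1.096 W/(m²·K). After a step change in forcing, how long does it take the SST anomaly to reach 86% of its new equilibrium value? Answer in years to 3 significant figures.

12.9 years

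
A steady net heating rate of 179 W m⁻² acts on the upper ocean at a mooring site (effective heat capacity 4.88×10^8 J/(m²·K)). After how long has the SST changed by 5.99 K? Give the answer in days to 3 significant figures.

189 days

Areal heat capacity C = 4.88×10^8 J/(m²·K) (given).
Time required: Δt = C ΔT / F = 4.88×10^8 × 5.99 / 179 = 1.63×10^7 s.
In days: 1.63×10^7 s / (86400 s/day) = 189 days.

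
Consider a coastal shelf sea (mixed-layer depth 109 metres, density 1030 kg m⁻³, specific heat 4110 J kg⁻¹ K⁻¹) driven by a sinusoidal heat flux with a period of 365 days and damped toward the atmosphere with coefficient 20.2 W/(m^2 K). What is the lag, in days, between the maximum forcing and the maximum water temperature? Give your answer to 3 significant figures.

78.7 days

Areal heat capacity C = ρ c_p D = 1030 × 4110 × 109 = 4.61×10^8 J/(m^2 K).
ω = 2π / 3.15×10^7 s = 1.99×10^-7 s⁻¹.
Phase lag φ = arctan(Cω/λ) = arctan(91.9/20.2) = 1.35 rad.
Time lag = φ / ω = 1.35 / 1.99×10^-7 = 6.80×10^6 s = 78.7 days.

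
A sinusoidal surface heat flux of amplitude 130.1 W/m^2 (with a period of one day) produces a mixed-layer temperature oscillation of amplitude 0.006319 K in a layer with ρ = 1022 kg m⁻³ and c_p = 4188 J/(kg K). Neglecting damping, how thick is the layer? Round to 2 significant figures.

66 m

ω = 2π / 86400 s = 7.27×10^-5 s⁻¹.
Required C = F₀ / (A ω) = 130.1 / (0.006319 × 7.27×10^-5) = 2.83×10^8 J/(m²·K).
D = C / (ρ c_p) = 2.83×10^8 / (1022 × 4188) = 66.1 m.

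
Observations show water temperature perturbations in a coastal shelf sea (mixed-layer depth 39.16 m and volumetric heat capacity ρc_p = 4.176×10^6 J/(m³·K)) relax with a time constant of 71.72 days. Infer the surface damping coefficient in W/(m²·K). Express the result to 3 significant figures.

26.4

Areal heat capacity C = ρc_p × D = 4.176×10^6 × 39.16 = 1.64×10^8 J/(m^2 K).
τ = 71.72 days = 6.20×10^6 s.
λ = C / τ = 1.64×10^8 / 6.20×10^6 = 26.4 W/(m²·K).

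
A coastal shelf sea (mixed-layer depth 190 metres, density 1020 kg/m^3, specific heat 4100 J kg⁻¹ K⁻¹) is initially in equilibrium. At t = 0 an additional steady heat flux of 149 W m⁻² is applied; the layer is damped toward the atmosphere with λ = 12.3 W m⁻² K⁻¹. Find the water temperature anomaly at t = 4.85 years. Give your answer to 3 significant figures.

11.0 K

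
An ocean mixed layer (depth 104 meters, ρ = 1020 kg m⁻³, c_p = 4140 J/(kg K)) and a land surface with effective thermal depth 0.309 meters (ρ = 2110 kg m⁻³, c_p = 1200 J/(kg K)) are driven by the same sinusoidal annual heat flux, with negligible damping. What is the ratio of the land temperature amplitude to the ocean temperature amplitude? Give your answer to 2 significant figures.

560

C_ocean = 1020 × 4140 × 104 = 4.39×10^8 J/(m²·K).
C_land = 2110 × 1200 × 0.309 = 7.82×10^5 J/(m²·K).
Undamped amplitude ∝ 1/C, so A_land/A_ocean = C_ocean/C_land = 561.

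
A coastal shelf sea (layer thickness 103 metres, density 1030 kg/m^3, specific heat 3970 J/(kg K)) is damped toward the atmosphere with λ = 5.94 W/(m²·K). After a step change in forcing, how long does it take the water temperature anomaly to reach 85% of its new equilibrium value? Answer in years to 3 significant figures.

4.26 years

Areal heat capacity C = ρ c_p D = 1030 × 3970 × 103 = 4.21×10^8 J/(m²·K).
τ = C / λ = 4.21×10^8 / 5.94 = 7.09×10^7 s.
Fraction reached: 1 − e^(−t/τ) = 0.85 ⇒ t = −τ ln(1 − 0.85) = τ × 1.90.
t = 1.35×10^8 s = 4.26 years.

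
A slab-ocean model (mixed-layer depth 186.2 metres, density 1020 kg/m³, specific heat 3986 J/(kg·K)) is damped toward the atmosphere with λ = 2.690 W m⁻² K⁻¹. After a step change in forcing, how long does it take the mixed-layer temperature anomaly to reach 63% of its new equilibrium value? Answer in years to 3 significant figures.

8.87 years

Areal heat capacity C = ρ c_p D = 1020 × 3986 × 186.2 = 7.57×10^8 J/(m^2 K).
τ = C / λ = 7.57×10^8 / 2.690 = 2.81×10^8 s.
Fraction reached: 1 − e^(−t/τ) = 0.63 ⇒ t = −τ ln(1 − 0.63) = τ × 0.994.
t = 2.80×10^8 s = 8.87 years.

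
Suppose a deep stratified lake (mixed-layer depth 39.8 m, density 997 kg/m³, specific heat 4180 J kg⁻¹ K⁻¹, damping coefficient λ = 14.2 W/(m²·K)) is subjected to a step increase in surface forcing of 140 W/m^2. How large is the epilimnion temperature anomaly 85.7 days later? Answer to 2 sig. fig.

Areal heat capacity C = ρ c_p D = 997 × 4180 × 39.8 = 1.66×10^8 J/(m^2 K).
τ = C / λ = 1.66×10^8 / 14.2 = 1.17×10^7 s.
Equilibrium anomaly ΔT_eq = F / λ = 140 / 14.2 = 9.86 K.
t = 85.7 days = 7.40×10^6 s, so t/τ = 0.634.
ΔT(t) = ΔT_eq (1 − e^(−t/τ)) = 9.86 × (1 − e^−0.634) = 4.63 K.

4.6 K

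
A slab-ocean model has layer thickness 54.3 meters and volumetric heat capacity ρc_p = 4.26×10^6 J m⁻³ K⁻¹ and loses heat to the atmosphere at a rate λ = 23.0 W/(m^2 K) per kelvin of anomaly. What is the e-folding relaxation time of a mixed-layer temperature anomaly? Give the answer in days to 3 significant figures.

116 days

Areal heat capacity C = ρc_p × D = 4.26×10^6 × 54.3 = 2.31×10^8 J/(m^2 K).
Relaxation time τ = C / λ = 2.31×10^8 / 23.0 = 1.01×10^7 s.
In days: 1.01×10^7 s / (86400 s/day) = 116 days.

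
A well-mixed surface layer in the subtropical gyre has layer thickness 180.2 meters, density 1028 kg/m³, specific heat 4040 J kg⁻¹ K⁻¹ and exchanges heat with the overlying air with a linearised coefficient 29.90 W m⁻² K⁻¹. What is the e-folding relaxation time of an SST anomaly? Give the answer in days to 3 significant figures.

Areal heat capacity C = ρ c_p D = 1028 × 4040 × 180.2 = 7.48×10^8 J/(m²·K).
Relaxation time τ = C / λ = 7.48×10^8 / 29.90 = 2.50×10^7 s.
In days: 2.50×10^7 s / (86400 s/day) = 290 days.

290 days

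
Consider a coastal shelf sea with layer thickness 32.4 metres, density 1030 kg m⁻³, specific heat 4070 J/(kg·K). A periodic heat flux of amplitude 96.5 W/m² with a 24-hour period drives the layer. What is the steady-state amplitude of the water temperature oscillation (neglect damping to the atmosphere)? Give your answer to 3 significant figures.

0.00977 K

Areal heat capacity C = ρ c_p D = 1030 × 4070 × 32.4 = 1.36×10^8 J/(m²·K).
Angular frequency ω = 2π / T = 2π / 86400 s = 7.27×10^-5 s⁻¹.
Cω = 1.36×10^8 × 7.27×10^-5 = 9880 W/(m²·K).
Amplitude A = F₀ / (Cω) = 96.5 / 9880 = 0.00977 K.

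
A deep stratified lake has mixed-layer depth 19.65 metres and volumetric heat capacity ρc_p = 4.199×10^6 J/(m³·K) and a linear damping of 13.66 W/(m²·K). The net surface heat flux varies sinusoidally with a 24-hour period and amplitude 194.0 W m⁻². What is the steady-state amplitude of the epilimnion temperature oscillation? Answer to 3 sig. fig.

0.0323 K

Areal heat capacity C = ρc_p × D = 4.199×10^6 × 19.65 = 8.25×10^7 J m⁻² K⁻¹.
Angular frequency ω = 2π / T = 2π / 86400 s = 7.27×10^-5 s⁻¹.
√((Cω)² + λ²) = √((6000)² + 13.66²) = 6000 W/(m²·K).
Amplitude A = F₀ / √((Cω)²+λ²) = 194.0 / 6000 = 0.0323 K.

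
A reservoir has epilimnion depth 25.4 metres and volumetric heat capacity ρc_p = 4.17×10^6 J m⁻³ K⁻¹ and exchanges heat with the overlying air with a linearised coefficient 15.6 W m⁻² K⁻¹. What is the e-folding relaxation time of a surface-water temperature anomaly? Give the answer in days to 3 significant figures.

Areal heat capacity C = ρc_p × D = 4.17×10^6 × 25.4 = 1.06×10^8 J/(m^2 K).
Relaxation time τ = C / λ = 1.06×10^8 / 15.6 = 6.79×10^6 s.
In days: 6.79×10^6 s / (86400 s/day) = 78.6 days.

78.6 days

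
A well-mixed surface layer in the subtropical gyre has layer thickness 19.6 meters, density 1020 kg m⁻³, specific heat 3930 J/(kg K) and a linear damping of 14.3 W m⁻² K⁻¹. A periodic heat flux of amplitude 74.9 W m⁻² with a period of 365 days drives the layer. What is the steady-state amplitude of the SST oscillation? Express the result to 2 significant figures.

Areal heat capacity C = ρ c_p D = 1020 × 3930 × 19.6 = 7.86×10^7 J m⁻² K⁻¹.
Angular frequency ω = 2π / T = 2π / 3.15×10^7 s = 1.99×10^-7 s⁻¹.
√((Cω)² + λ²) = √((15.7)² + 14.3²) = 21.2 W/(m²·K).
Amplitude A = F₀ / √((Cω)²+λ²) = 74.9 / 21.2 = 3.53 K.

3.5 K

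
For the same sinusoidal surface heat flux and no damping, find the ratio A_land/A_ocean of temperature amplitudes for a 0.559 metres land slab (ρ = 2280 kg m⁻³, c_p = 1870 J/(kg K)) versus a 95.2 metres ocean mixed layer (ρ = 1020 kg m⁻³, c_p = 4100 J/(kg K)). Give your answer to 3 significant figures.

167

C_ocean = 1020 × 4100 × 95.2 = 3.98×10^8 J/(m²·K).
C_land = 2280 × 1870 × 0.559 = 2.38×10^6 J/(m²·K).
Undamped amplitude ∝ 1/C, so A_land/A_ocean = C_ocean/C_land = 167.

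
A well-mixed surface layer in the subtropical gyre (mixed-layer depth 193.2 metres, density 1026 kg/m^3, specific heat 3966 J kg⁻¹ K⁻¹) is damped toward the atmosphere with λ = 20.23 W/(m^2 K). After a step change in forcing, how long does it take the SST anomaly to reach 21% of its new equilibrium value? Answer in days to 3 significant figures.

Areal heat capacity C = ρ c_p D = 1026 × 3966 × 193.2 = 7.86×10^8 J/(m²·K).
τ = C / λ = 7.86×10^8 / 20.23 = 3.89×10^7 s.
Fraction reached: 1 − e^(−t/τ) = 0.21 ⇒ t = −τ ln(1 − 0.21) = τ × 0.236.
t = 9.16×10^6 s = 106 days.

106 days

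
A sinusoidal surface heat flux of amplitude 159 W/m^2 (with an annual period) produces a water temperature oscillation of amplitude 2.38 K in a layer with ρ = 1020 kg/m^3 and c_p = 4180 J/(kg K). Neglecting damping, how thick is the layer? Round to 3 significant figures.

ω = 2π / 3.15×10^7 s = 1.99×10^-7 s⁻¹.
Required C = F₀ / (A ω) = 159 / (2.38 × 1.99×10^-7) = 3.35×10^8 J/(m²·K).
D = C / (ρ c_p) = 3.35×10^8 / (1020 × 4180) = 78.6 m.

78.6 m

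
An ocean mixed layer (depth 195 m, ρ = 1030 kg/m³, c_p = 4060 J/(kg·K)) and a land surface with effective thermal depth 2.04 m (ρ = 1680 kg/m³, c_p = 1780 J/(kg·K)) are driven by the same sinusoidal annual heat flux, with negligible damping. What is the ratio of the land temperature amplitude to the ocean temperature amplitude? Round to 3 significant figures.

134

C_ocean = 1030 × 4060 × 195 = 8.15×10^8 J/(m²·K).
C_land = 1680 × 1780 × 2.04 = 6.10×10^6 J/(m²·K).
Undamped amplitude ∝ 1/C, so A_land/A_ocean = C_ocean/C_land = 134.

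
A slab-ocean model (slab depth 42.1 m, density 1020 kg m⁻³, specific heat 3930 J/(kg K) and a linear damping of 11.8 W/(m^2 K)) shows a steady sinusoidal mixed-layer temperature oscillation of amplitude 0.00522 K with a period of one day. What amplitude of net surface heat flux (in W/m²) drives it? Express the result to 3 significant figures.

64.1

Areal heat capacity C = ρ c_p D = 1020 × 3930 × 42.1 = 1.69×10^8 J m⁻² K⁻¹.
ω = 2π / 86400 s = 7.27×10^-5 s⁻¹.
√((Cω)² + λ²) = √((12300)² + 11.8²) = 12300 W/(m²·K).
F₀ = A × √((Cω)²+λ²) = 0.00522 × 12300 = 64.1 W/m².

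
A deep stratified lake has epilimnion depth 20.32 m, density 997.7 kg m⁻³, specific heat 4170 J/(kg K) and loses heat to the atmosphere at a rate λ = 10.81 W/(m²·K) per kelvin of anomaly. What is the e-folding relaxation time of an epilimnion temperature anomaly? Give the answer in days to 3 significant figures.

90.5 days

Areal heat capacity C = ρ c_p D = 997.7 × 4170 × 20.32 = 8.45×10^7 J/(m²·K).
Relaxation time τ = C / λ = 8.45×10^7 / 10.81 = 7.82×10^6 s.
In days: 7.82×10^6 s / (86400 s/day) = 90.5 days.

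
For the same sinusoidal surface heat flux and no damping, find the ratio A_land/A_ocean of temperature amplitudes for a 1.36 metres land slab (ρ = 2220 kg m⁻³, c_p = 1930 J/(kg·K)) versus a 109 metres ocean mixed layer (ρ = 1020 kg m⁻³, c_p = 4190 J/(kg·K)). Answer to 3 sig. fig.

C_ocean = 1020 × 4190 × 109 = 4.66×10^8 J/(m²·K).
C_land = 2220 × 1930 × 1.36 = 5.83×10^6 J/(m²·K).
Undamped amplitude ∝ 1/C, so A_land/A_ocean = C_ocean/C_land = 79.9.

79.9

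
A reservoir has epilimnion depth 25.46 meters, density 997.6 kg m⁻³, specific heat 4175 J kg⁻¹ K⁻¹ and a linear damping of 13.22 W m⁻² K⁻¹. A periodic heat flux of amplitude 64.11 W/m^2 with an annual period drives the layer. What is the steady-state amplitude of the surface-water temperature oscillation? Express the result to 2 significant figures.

2.6 K

Areal heat capacity C = ρ c_p D = 997.6 × 4175 × 25.46 = 1.06×10^8 J m⁻² K⁻¹.
Angular frequency ω = 2π / T = 2π / 3.15×10^7 s = 1.99×10^-7 s⁻¹.
√((Cω)² + λ²) = √((21.1)² + 13.22²) = 24.9 W/(m²·K).
Amplitude A = F₀ / √((Cω)²+λ²) = 64.11 / 24.9 = 2.57 K.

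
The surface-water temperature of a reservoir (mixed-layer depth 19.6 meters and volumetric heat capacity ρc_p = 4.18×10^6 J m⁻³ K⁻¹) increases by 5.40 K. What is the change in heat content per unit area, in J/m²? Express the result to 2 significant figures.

Areal heat capacity C = ρc_p × D = 4.18×10^6 × 19.6 = 8.19×10^7 J/(m²·K).
ΔQ = C ΔT = 8.19×10^7 × 5.40 = 4.42×10^8 J/m².

4.4×10^8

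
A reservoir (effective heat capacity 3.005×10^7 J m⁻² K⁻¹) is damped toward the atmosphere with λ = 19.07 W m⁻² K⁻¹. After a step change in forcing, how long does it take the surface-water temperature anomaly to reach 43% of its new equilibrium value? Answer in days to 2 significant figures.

10 days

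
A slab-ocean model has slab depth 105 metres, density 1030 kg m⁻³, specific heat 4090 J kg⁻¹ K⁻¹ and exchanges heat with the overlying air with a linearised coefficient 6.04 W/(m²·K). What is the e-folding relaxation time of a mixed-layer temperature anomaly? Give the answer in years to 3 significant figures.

2.32 years

Areal heat capacity C = ρ c_p D = 1030 × 4090 × 105 = 4.42×10^8 J m⁻² K⁻¹.
Relaxation time τ = C / λ = 4.42×10^8 / 6.04 = 7.32×10^7 s.
In years: 7.32×10^7 s / (3.156×10^7 s/year) = 2.32 years.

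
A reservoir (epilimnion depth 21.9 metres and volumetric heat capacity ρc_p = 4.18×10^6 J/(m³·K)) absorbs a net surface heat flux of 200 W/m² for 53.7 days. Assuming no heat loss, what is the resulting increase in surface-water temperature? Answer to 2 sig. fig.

Areal heat capacity C = ρc_p × D = 4.18×10^6 × 21.9 = 9.15×10^7 J/(m^2 K).
Net heat input Q = F Δt = 200 × (53.7 days × 86400 s/day) = 9.28×10^8 J/m².
ΔT = Q / C = 9.28×10^8 / 9.15×10^7 = 10.1 K.

10 K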